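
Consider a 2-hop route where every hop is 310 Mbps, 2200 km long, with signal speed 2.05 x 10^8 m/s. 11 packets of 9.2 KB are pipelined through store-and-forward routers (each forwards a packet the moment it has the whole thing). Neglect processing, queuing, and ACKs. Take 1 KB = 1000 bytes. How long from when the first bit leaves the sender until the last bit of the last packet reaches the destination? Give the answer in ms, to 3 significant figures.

24.3 ms

Per-hop transmission t_tx = L/R = 73600/310000000 = 0.237419 ms.
Per-hop propagation t_prop = 2200000/2.05e+08 = 10.7317 ms.
Pipeline fill: first packet needs 2·t_tx to clear all hops; remaining 10 packets each add one t_tx.
Total = (2+11-1)·t_tx + 2·t_prop = 12·0.237419 + 2·10.7317 = 24.3 ms.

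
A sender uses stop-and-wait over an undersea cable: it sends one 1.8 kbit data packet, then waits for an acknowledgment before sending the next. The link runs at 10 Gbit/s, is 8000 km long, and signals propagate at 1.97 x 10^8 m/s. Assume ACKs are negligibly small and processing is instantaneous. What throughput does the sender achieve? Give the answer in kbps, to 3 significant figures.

22.2 kbps

t_tx = L/R = 1800/10000000000 = 1.8e-07 s.
t_prop = 8000000/197000000 = 0.0406091 s; RTT = 0.0812183 s.
Cycle = t_tx + RTT = 0.0812185 s.
Throughput = L / cycle = 1800 / 0.0812185 = 22.2 kbps.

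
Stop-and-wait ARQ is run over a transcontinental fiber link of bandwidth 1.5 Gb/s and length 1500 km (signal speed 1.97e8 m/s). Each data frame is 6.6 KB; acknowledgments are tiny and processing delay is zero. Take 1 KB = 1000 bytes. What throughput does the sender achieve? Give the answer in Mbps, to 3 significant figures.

t_tx = L/R = 52800/1500000000 = 3.52e-05 s.
t_prop = 1500000/197000000 = 0.00761421 s; RTT = 0.0152284 s.
Cycle = t_tx + RTT = 0.0152636 s.
Throughput = L / cycle = 52800 / 0.0152636 = 3.46 Mbps.

3.46 Mbps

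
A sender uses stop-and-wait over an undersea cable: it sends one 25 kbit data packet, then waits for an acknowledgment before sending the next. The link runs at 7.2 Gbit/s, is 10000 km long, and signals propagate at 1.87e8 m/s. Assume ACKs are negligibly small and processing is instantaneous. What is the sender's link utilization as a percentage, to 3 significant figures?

t_tx = L/R = 25000/7200000000 = 3.47222e-06 s.
t_prop = 10000000/187000000 = 0.0534759 s; RTT = 0.106952 s.
Cycle = t_tx + RTT = 0.106955 s.
Utilization = t_tx / cycle = 3.47222e-06/0.106955 = 0.00325 %.

0.00325 %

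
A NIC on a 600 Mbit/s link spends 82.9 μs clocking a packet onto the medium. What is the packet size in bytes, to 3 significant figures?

6220 bytes

L = R × t_tx = 600000000 b/s × 8.29e-05 s = 49740 bits.
In bytes: 49740 / 8 = 6220 bytes.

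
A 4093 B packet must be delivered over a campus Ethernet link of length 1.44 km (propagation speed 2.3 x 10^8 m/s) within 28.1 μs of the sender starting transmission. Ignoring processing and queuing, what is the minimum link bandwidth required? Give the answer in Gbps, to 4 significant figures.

L = 32744 bits.
Propagation delay = 1440 / 2.3e+08 = 6.26087 μs.
Transmission budget = 28.1 − 6.26087 = 21.8391 μs.
R ≥ L / t_tx = 32744 bits / 2.18391e-05 s = 1.499 Gbps.

1.499 Gbps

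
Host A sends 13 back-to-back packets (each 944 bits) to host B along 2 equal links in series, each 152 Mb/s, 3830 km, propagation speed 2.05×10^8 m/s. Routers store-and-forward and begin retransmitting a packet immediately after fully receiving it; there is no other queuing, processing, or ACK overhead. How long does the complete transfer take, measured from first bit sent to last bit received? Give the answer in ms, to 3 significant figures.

Per-hop transmission t_tx = L/R = 944/152000000 = 0.00621053 ms.
Per-hop propagation t_prop = 3830000/2.05e+08 = 18.6829 ms.
Pipeline fill: first packet needs 2·t_tx to clear all hops; remaining 12 packets each add one t_tx.
Total = (2+13-1)·t_tx + 2·t_prop = 14·0.00621053 + 2·18.6829 = 37.5 ms.

37.5 ms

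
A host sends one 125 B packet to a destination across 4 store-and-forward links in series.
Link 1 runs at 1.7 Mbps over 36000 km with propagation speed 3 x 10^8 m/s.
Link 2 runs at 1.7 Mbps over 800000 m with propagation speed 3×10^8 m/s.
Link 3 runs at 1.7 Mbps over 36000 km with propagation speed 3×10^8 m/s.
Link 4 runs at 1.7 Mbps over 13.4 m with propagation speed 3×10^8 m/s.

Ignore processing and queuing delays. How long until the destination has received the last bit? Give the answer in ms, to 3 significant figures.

245 ms

L = 125 × 8 = 1000 bits.
Transmission delay per hop = L/R = 1000/1700000 = 0.588235 ms; 4 hops → 2.35294 ms.
Propagation delays (d/s per hop): 120, 2.66667, 120, 4.46667e-05 ms; sum = 242.667 ms.
End-to-end = 245 ms.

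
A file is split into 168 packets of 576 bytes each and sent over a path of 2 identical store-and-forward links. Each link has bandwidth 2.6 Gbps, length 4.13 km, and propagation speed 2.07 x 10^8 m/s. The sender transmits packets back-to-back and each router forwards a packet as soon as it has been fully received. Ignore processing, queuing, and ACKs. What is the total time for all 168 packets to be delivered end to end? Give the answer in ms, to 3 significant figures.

0.339 ms

Per-hop transmission t_tx = L/R = 4608/2600000000 = 0.00177231 ms.
Per-hop propagation t_prop = 4130/2.07e+08 = 0.0199517 ms.
Pipeline fill: first packet needs 2·t_tx to clear all hops; remaining 167 packets each add one t_tx.
Total = (2+168-1)·t_tx + 2·t_prop = 169·0.00177231 + 2·0.0199517 = 0.339 ms.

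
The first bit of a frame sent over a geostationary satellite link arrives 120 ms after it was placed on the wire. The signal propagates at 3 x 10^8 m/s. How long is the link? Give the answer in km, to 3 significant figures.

36000 km

d = s × t_prop = 300000000 × 0.12 = 36000 km.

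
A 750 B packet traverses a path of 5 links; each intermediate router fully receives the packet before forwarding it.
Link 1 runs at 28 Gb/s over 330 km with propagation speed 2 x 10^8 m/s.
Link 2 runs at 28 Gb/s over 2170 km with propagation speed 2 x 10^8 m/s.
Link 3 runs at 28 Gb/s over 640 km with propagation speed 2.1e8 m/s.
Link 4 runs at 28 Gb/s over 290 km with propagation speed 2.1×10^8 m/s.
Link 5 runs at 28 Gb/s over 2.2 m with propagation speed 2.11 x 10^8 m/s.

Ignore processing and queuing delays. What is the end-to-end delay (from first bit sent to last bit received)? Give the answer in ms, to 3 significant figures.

L = 750 × 8 = 6000 bits.
Transmission delay per hop = L/R = 6000/28000000000 = 0.000214286 ms; 5 hops → 0.00107143 ms.
Propagation delays (d/s per hop): 1.65, 10.85, 3.04762, 1.38095, 1.04265e-05 ms; sum = 16.9286 ms.
End-to-end = 16.9 ms.

16.9 ms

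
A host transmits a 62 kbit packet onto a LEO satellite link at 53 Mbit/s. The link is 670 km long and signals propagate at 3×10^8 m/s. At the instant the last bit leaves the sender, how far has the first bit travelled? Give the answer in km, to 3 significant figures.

351 km

t_tx = L/R = 62000/53000000 = 0.00116981 s.
Distance = s × t_tx = 300000000 × 0.00116981 = 351 km.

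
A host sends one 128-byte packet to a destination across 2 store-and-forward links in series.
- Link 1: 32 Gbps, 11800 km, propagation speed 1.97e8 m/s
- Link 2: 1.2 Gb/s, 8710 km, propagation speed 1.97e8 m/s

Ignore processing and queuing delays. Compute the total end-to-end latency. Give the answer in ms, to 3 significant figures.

L = 128 × 8 = 1024 bits.
Transmission delays (L/R per hop): 3.2e-05, 0.000853333 ms; sum = 0.000885333 ms.
Propagation delays (d/s per hop): 59.8985, 44.2132 ms; sum = 104.112 ms.
End-to-end = 104 ms.

104 ms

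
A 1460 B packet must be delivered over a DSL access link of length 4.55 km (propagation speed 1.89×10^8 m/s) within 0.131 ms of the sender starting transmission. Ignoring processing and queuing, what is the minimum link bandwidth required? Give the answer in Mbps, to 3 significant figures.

L = 11680 bits.
Propagation delay = 4550 / 189000000 = 0.0240741 ms.
Transmission budget = 0.131 − 0.0240741 = 0.106926 ms.
R ≥ L / t_tx = 11680 bits / 0.000106926 s = 109 Mbps.

109 Mbps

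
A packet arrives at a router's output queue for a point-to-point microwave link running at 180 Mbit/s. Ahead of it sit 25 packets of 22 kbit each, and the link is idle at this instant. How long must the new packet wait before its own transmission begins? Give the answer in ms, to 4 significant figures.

Each queued packet: L/R = 22000/180000000 = 0.122222 ms.
25 queued → 3.05556 ms.
Queuing delay = 3.056 ms.

3.056 ms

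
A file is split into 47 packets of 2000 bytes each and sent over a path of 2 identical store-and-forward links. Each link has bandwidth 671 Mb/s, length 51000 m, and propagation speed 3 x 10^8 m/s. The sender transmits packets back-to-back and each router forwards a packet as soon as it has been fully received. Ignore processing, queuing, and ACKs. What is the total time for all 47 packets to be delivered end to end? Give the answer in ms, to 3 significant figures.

1.48 ms

Per-hop transmission t_tx = L/R = 16000/671000000 = 0.023845 ms.
Per-hop propagation t_prop = 51000/300000000 = 0.17 ms.
Pipeline fill: first packet needs 2·t_tx to clear all hops; remaining 46 packets each add one t_tx.
Total = (2+47-1)·t_tx + 2·t_prop = 48·0.023845 + 2·0.17 = 1.48 ms.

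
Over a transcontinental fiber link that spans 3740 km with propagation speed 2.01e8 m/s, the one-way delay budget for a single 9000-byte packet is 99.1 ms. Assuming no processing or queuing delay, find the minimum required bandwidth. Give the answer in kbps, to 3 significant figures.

894 kbps

L = 72000 bits.
Propagation delay = 3740000 / 2.01e+08 = 18.607 ms.
Transmission budget = 99.1 − 18.607 = 80.493 ms.
R ≥ L / t_tx = 72000 bits / 0.080493 s = 894 kbps.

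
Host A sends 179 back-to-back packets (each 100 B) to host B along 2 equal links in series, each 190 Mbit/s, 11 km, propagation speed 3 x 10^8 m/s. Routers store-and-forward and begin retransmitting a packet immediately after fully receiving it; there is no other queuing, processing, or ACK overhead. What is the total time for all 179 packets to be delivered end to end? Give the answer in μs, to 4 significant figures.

831.2 μs

Per-hop transmission t_tx = L/R = 800/190000000 = 4.21053 μs.
Per-hop propagation t_prop = 11000/300000000 = 36.6667 μs.
Pipeline fill: first packet needs 2·t_tx to clear all hops; remaining 178 packets each add one t_tx.
Total = (2+179-1)·t_tx + 2·t_prop = 180·4.21053 + 2·36.6667 = 831.2 μs.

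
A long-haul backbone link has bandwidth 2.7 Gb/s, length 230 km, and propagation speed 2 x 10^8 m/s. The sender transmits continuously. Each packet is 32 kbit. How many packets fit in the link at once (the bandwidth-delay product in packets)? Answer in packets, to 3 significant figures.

97.0 packets

Propagation delay = 230000 / 200000000 = 0.00115 s.
BDP = R × t_prop = 2700000000 × 0.00115 = 3105000 bits.
In packets of 32000 bits: 97.0 packets.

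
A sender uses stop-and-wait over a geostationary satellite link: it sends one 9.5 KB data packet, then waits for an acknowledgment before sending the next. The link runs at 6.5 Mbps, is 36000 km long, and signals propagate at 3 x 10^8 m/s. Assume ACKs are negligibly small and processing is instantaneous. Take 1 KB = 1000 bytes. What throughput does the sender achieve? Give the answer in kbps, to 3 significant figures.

t_tx = L/R = 76000/6500000 = 0.0116923 s.
t_prop = 36000000/300000000 = 0.12 s; RTT = 0.24 s.
Cycle = t_tx + RTT = 0.251692 s.
Throughput = L / cycle = 76000 / 0.251692 = 302 kbps.

302 kbps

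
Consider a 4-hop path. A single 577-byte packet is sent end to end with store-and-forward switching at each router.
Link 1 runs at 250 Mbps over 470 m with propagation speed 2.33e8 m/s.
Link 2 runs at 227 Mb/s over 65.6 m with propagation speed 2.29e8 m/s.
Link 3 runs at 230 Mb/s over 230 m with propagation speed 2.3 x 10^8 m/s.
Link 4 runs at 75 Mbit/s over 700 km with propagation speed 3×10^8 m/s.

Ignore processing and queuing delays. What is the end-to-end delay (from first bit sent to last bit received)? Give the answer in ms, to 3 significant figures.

L = 577 × 8 = 4616 bits.
Transmission delays (L/R per hop): 0.018464, 0.0203348, 0.0200696, 0.0615467 ms; sum = 0.120415 ms.
Propagation delays (d/s per hop): 0.00201717, 0.000286463, 0.001, 2.33333 ms; sum = 2.33664 ms.
End-to-end = 2.46 ms.

2.46 ms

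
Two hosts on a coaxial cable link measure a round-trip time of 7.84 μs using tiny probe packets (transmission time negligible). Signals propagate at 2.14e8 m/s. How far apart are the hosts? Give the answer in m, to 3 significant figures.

839 m

One-way propagation = RTT/2 = 3.92 μs.
d = s × t = 214000000 × 3.92e-06 = 839 m.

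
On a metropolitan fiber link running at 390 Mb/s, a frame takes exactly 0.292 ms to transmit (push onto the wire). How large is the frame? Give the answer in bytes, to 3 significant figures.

14200 bytes

L = R × t_tx = 390000000 b/s × 0.000292 s = 113880 bits.
In bytes: 113880 / 8 = 14200 bytes.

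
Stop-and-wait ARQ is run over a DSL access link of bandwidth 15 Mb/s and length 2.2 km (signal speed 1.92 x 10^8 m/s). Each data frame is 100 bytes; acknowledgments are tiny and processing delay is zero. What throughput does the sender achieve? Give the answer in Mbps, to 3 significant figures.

t_tx = L/R = 800/15000000 = 5.33333e-05 s.
t_prop = 2200/192000000 = 1.14583e-05 s; RTT = 2.29167e-05 s.
Cycle = t_tx + RTT = 7.625e-05 s.
Throughput = L / cycle = 800 / 7.625e-05 = 10.5 Mbps.

10.5 Mbps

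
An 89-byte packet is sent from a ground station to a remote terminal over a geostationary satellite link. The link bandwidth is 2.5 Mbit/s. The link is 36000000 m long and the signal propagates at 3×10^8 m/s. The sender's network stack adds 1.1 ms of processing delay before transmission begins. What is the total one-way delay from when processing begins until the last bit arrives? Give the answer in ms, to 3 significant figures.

L = 89 × 8 = 712 bits.
Transmission delay = L/R = 712 / 2500000 = 0.2848 ms.
Propagation delay = d/s = 36000000 m / 300000000 m/s = 120 ms.
Plus processing delay 1.1 ms = 1.1 ms.
Total = 121 ms.

121 ms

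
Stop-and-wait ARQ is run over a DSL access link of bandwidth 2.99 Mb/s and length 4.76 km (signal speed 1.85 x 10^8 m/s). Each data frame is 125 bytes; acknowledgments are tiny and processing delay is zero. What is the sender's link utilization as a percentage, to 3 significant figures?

86.7 %

t_tx = L/R = 1000/2990000 = 0.000334448 s.
t_prop = 4760/185000000 = 2.57297e-05 s; RTT = 5.14595e-05 s.
Cycle = t_tx + RTT = 0.000385908 s.
Utilization = t_tx / cycle = 0.000334448/0.000385908 = 86.7 %.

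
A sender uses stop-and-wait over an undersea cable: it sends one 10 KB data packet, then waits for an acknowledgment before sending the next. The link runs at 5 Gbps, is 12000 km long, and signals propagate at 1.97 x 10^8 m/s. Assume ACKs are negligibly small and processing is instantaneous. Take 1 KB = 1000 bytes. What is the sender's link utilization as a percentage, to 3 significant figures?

t_tx = L/R = 80000/5000000000 = 1.6e-05 s.
t_prop = 12000000/197000000 = 0.0609137 s; RTT = 0.121827 s.
Cycle = t_tx + RTT = 0.121843 s.
Utilization = t_tx / cycle = 1.6e-05/0.121843 = 0.0131 %.

0.0131 %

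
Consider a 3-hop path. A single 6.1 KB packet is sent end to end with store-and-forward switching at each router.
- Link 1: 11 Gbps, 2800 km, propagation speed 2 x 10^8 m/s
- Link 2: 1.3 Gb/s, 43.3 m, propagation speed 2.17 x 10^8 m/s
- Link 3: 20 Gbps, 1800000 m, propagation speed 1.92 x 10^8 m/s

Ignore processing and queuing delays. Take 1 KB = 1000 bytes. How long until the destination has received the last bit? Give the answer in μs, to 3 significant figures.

23400 μs

L = 48800 bits.
Transmission delays (L/R per hop): 4.43636, 37.5385, 2.44 μs; sum = 44.4148 μs.
Propagation delays (d/s per hop): 14000, 0.199539, 9375 μs; sum = 23375.2 μs.
End-to-end = 23400 μs.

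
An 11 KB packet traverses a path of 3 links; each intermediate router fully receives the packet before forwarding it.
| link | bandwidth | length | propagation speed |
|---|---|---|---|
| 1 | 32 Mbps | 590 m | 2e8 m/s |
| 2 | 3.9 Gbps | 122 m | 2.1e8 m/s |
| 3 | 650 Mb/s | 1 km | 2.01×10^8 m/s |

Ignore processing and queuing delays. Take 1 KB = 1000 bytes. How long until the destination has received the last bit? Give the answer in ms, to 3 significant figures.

2.92 ms

L = 88000 bits.
Transmission delays (L/R per hop): 2.75, 0.0225641, 0.135385 ms; sum = 2.90795 ms.
Propagation delays (d/s per hop): 0.00295, 0.000580952, 0.00497512 ms; sum = 0.00850608 ms.
End-to-end = 2.92 ms.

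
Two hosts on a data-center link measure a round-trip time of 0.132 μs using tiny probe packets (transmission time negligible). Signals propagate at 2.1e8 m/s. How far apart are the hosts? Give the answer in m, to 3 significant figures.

13.9 m

One-way propagation = RTT/2 = 0.066 μs.
d = s × t = 210000000 × 6.6e-08 = 13.9 m.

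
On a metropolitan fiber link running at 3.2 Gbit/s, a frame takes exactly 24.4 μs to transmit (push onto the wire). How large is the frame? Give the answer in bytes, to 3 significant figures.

L = R × t_tx = 3200000000 b/s × 2.44e-05 s = 78080 bits.
In bytes: 78080 / 8 = 9760 bytes.

9760 bytes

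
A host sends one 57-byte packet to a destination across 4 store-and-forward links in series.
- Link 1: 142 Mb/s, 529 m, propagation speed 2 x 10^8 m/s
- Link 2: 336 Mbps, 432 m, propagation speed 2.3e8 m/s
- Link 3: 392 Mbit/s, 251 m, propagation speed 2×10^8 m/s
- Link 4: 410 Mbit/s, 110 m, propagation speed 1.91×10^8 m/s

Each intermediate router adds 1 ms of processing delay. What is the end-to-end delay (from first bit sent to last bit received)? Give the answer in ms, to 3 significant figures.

3.01 ms

L = 57 × 8 = 456 bits.
Transmission delays (L/R per hop): 0.00321127, 0.00135714, 0.00116327, 0.0011122 ms; sum = 0.00684387 ms.
Propagation delays (d/s per hop): 0.002645, 0.00187826, 0.001255, 0.000575916 ms; sum = 0.00635418 ms.
Processing at 3 router(s): 3 × 1 ms = 3 ms.
End-to-end = 3.01 ms.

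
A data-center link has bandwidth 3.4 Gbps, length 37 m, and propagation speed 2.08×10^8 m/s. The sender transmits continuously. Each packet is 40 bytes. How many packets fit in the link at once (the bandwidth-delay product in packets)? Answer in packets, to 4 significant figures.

1.890 packets

Propagation delay = 37 / 208000000 = 1.77885e-07 s.
BDP = R × t_prop = 3400000000 × 1.77885e-07 = 604.808 bits.
In packets of 320 bits: 1.890 packets.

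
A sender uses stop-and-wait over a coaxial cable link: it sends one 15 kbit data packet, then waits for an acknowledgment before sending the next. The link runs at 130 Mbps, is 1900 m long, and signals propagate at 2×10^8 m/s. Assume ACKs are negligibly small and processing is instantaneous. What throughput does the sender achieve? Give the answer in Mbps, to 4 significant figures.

111.6 Mbps

t_tx = L/R = 15000/130000000 = 0.000115385 s.
t_prop = 1900/200000000 = 9.5e-06 s; RTT = 1.9e-05 s.
Cycle = t_tx + RTT = 0.000134385 s.
Throughput = L / cycle = 15000 / 0.000134385 = 111.6 Mbps.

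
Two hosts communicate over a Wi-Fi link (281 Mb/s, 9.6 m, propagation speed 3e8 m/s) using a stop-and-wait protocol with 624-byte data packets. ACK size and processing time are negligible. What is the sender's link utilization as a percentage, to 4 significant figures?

99.64 %

t_tx = L/R = 4992/281000000 = 1.77651e-05 s.
t_prop = 9.6/300000000 = 3.2e-08 s; RTT = 6.4e-08 s.
Cycle = t_tx + RTT = 1.78291e-05 s.
Utilization = t_tx / cycle = 1.77651e-05/1.78291e-05 = 99.64 %.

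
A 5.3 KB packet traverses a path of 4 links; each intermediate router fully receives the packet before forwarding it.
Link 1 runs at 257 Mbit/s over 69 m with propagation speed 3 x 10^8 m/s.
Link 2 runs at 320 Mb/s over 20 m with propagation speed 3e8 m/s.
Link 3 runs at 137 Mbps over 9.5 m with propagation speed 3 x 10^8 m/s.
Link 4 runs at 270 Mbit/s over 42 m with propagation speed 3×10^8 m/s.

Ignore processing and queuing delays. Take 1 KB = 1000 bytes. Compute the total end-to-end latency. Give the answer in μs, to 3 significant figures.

764 μs

L = 42400 bits.
Transmission delays (L/R per hop): 164.981, 132.5, 309.489, 157.037 μs; sum = 764.007 μs.
Propagation delays (d/s per hop): 0.23, 0.0666667, 0.0316667, 0.14 μs; sum = 0.468333 μs.
End-to-end = 764 μs.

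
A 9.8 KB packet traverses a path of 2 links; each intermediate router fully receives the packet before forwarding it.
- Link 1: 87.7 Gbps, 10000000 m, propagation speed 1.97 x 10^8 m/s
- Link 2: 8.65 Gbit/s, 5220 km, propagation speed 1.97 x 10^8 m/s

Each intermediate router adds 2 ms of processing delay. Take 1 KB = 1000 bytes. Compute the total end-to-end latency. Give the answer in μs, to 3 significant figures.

79300 μs

L = 78400 bits.
Transmission delays (L/R per hop): 0.893957, 9.06358 μs; sum = 9.95754 μs.
Propagation delays (d/s per hop): 50761.4, 26497.5 μs; sum = 77258.9 μs.
Processing at 1 router(s): 1 × 2 ms = 2000 μs.
End-to-end = 79300 μs.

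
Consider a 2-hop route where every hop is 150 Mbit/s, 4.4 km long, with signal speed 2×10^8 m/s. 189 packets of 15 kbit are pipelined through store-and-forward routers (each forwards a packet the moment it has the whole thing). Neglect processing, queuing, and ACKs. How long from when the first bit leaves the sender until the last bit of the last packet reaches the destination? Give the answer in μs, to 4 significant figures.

19040 μs

Per-hop transmission t_tx = L/R = 15000/150000000 = 100 μs.
Per-hop propagation t_prop = 4400/200000000 = 22 μs.
Pipeline fill: first packet needs 2·t_tx to clear all hops; remaining 188 packets each add one t_tx.
Total = (2+189-1)·t_tx + 2·t_prop = 190·100 + 2·22 = 19040 μs.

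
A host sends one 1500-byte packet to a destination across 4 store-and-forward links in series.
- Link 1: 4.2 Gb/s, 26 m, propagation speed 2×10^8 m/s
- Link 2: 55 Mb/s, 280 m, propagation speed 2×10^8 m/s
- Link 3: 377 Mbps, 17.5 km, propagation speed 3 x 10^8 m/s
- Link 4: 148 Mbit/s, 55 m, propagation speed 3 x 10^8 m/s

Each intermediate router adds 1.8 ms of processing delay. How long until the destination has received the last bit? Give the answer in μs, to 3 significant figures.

5790 μs

L = 1500 × 8 = 12000 bits.
Transmission delays (L/R per hop): 2.85714, 218.182, 31.8302, 81.0811 μs; sum = 333.95 μs.
Propagation delays (d/s per hop): 0.13, 1.4, 58.3333, 0.183333 μs; sum = 60.0467 μs.
Processing at 3 router(s): 3 × 1.8 ms = 5400 μs.
End-to-end = 5790 μs.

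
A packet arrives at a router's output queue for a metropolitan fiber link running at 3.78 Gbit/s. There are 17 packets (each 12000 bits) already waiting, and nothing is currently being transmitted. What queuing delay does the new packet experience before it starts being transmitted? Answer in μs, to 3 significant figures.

54.0 μs

Each queued packet: L/R = 12000/3780000000 = 3.1746 μs.
17 queued → 53.9683 μs.
Queuing delay = 54.0 μs.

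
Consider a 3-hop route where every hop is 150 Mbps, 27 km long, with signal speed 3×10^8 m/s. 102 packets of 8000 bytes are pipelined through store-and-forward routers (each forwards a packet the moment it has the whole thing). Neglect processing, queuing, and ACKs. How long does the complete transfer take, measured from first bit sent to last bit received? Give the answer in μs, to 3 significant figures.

Per-hop transmission t_tx = L/R = 64000/150000000 = 426.667 μs.
Per-hop propagation t_prop = 27000/300000000 = 90 μs.
Pipeline fill: first packet needs 3·t_tx to clear all hops; remaining 101 packets each add one t_tx.
Total = (3+102-1)·t_tx + 3·t_prop = 104·426.667 + 3·90 = 44600 μs.

44600 μs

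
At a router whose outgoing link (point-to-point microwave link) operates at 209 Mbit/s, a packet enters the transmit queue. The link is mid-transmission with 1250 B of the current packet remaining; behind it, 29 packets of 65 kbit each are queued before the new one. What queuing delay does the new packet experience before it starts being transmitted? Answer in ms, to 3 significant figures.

9.07 ms

Each queued packet: L/R = 65000/209000000 = 0.311005 ms.
29 queued → 9.01914 ms.
Plus remaining 10000 bits of current packet: 0.0478469 ms.
Queuing delay = 9.07 ms.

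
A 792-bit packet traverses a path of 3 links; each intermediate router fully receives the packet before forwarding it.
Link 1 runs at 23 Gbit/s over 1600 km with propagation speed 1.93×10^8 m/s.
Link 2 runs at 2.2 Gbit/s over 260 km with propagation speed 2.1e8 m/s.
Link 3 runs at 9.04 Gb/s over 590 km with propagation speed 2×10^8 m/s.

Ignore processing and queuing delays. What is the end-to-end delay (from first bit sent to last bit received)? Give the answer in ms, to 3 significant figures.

Transmission delays (L/R per hop): 3.44348e-05, 0.00036, 8.76106e-05 ms; sum = 0.000482045 ms.
Propagation delays (d/s per hop): 8.29016, 1.2381, 2.95 ms; sum = 12.4783 ms.
End-to-end = 12.5 ms.

12.5 ms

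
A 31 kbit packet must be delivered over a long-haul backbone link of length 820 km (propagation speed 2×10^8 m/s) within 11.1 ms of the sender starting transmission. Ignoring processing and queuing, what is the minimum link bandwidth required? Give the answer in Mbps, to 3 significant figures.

4.43 Mbps

Propagation delay = 820000 / 200000000 = 4.1 ms.
Transmission budget = 11.1 − 4.1 = 7 ms.
R ≥ L / t_tx = 31000 bits / 0.007 s = 4.43 Mbps.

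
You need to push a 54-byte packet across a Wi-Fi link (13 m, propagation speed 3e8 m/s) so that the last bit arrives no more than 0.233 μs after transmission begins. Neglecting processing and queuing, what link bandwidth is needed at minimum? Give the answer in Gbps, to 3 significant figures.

L = 432 bits.
Propagation delay = 13 / 300000000 = 0.0433333 μs.
Transmission budget = 0.233 − 0.0433333 = 0.189667 μs.
R ≥ L / t_tx = 432 bits / 1.89667e-07 s = 2.28 Gbps.

2.28 Gbps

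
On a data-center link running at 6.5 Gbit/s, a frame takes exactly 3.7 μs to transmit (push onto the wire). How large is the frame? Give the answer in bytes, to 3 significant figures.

3010 bytes

L = R × t_tx = 6500000000 b/s × 3.7e-06 s = 24050 bits.
In bytes: 24050 / 8 = 3010 bytes.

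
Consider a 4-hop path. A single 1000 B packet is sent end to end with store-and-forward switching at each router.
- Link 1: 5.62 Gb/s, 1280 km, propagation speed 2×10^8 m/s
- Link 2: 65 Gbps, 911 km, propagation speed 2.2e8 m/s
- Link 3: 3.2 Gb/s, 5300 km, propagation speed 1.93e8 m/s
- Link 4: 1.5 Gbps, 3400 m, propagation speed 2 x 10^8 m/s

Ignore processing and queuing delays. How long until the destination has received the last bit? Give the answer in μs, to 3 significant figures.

38000 μs

L = 1000 × 8 = 8000 bits.
Transmission delays (L/R per hop): 1.42349, 0.123077, 2.5, 5.33333 μs; sum = 9.3799 μs.
Propagation delays (d/s per hop): 6400, 4140.91, 27461.1, 17 μs; sum = 38019 μs.
End-to-end = 38000 μs.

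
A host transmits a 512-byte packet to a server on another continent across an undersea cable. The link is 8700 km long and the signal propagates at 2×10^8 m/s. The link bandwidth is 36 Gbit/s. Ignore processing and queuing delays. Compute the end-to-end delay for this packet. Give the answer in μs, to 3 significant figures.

43500 μs

L = 512 × 8 = 4096 bits.
Transmission delay = L/R = 4096 / 36000000000 = 0.113778 μs.
Propagation delay = d/s = 8700000 m / 200000000 m/s = 43500 μs.
Total = 43500 μs.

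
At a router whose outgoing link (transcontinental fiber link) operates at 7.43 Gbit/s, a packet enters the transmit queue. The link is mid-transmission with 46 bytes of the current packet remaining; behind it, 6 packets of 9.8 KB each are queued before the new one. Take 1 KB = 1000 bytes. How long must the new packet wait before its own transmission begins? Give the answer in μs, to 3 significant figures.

63.4 μs

Each queued packet: L/R = 78400/7430000000 = 10.5518 μs.
6 queued → 63.3109 μs.
Plus remaining 368 bits of current packet: 0.0495289 μs.
Queuing delay = 63.4 μs.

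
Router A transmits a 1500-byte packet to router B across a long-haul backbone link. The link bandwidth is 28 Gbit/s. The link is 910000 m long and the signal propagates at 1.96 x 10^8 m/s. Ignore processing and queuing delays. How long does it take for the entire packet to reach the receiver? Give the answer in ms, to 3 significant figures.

4.64 ms

L = 1500 × 8 = 12000 bits.
Transmission delay = L/R = 12000 / 28000000000 = 0.000428571 ms.
Propagation delay = d/s = 910000 m / 196000000 m/s = 4.64286 ms.
Total = 4.64 ms.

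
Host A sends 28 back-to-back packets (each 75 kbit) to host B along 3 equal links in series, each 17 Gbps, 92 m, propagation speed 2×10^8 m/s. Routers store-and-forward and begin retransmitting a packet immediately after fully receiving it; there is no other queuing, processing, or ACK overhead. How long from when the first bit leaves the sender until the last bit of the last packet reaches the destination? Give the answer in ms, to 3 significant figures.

0.134 ms

Per-hop transmission t_tx = L/R = 75000/17000000000 = 0.00441176 ms.
Per-hop propagation t_prop = 92/200000000 = 0.00046 ms.
Pipeline fill: first packet needs 3·t_tx to clear all hops; remaining 27 packets each add one t_tx.
Total = (3+28-1)·t_tx + 3·t_prop = 30·0.00441176 + 3·0.00046 = 0.134 ms.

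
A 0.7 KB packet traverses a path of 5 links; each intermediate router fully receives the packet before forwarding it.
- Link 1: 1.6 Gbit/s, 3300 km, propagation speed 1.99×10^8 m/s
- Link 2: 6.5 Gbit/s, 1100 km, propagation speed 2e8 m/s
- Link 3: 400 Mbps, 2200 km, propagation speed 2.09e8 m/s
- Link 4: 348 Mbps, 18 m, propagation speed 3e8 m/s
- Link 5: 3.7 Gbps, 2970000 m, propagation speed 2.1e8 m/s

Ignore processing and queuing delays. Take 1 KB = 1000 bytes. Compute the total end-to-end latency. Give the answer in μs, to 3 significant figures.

46800 μs

L = 5600 bits.
Transmission delays (L/R per hop): 3.5, 0.861538, 14, 16.092, 1.51351 μs; sum = 35.967 μs.
Propagation delays (d/s per hop): 16582.9, 5500, 10526.3, 0.06, 14142.9 μs; sum = 46752.1 μs.
End-to-end = 46800 μs.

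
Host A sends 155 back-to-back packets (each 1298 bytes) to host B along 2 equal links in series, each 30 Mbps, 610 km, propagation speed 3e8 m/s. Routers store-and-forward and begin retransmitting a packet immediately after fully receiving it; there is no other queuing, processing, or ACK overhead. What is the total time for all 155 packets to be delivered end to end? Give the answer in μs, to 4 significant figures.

Per-hop transmission t_tx = L/R = 10384/30000000 = 346.133 μs.
Per-hop propagation t_prop = 610000/300000000 = 2033.33 μs.
Pipeline fill: first packet needs 2·t_tx to clear all hops; remaining 154 packets each add one t_tx.
Total = (2+155-1)·t_tx + 2·t_prop = 156·346.133 + 2·2033.33 = 58060 μs.

58060 μs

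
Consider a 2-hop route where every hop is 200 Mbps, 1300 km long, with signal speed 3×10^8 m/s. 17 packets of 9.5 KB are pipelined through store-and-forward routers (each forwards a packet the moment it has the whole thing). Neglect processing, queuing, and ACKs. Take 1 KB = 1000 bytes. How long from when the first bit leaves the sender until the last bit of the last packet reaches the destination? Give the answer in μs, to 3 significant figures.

15500 μs

Per-hop transmission t_tx = L/R = 76000/200000000 = 380 μs.
Per-hop propagation t_prop = 1300000/300000000 = 4333.33 μs.
Pipeline fill: first packet needs 2·t_tx to clear all hops; remaining 16 packets each add one t_tx.
Total = (2+17-1)·t_tx + 2·t_prop = 18·380 + 2·4333.33 = 15500 μs.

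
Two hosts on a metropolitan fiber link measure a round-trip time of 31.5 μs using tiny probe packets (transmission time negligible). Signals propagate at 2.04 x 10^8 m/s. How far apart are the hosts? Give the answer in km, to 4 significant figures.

3.213 km

One-way propagation = RTT/2 = 15.75 μs.
d = s × t = 204000000 × 1.575e-05 = 3.213 km.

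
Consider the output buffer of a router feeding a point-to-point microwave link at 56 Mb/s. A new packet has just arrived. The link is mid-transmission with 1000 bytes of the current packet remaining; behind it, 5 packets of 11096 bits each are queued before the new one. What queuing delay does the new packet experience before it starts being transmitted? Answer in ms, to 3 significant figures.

1.13 ms

Each queued packet: L/R = 11096/56000000 = 0.198143 ms.
5 queued → 0.990714 ms.
Plus remaining 8000 bits of current packet: 0.142857 ms.
Queuing delay = 1.13 ms.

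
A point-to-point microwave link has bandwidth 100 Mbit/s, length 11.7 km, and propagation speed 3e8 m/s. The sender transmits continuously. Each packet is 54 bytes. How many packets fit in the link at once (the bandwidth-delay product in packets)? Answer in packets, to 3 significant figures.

Propagation delay = 11700 / 300000000 = 3.9e-05 s.
BDP = R × t_prop = 100000000 × 3.9e-05 = 3900 bits.
In packets of 432 bits: 9.03 packets.

9.03 packets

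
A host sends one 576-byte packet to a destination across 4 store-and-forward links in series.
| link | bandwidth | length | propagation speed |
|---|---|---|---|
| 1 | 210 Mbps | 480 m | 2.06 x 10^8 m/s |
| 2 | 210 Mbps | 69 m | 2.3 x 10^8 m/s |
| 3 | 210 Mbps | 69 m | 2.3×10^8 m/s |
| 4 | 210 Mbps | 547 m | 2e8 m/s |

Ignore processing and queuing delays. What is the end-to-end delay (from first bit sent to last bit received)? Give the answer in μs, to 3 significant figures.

L = 576 × 8 = 4608 bits.
Transmission delay per hop = L/R = 4608/210000000 = 21.9429 μs; 4 hops → 87.7714 μs.
Propagation delays (d/s per hop): 2.3301, 0.3, 0.3, 2.735 μs; sum = 5.6651 μs.
End-to-end = 93.4 μs.

93.4 μs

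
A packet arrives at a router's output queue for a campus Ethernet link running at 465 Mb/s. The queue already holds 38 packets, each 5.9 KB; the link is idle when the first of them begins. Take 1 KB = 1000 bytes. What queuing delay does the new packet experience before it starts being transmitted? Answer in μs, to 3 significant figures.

3860 μs

Each queued packet: L/R = 47200/465000000 = 101.505 μs.
38 queued → 3857.2 μs.
Queuing delay = 3860 μs.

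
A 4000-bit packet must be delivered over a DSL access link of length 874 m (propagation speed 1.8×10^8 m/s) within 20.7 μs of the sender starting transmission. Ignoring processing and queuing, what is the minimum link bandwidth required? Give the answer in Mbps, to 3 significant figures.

Propagation delay = 874 / 180000000 = 4.85556 μs.
Transmission budget = 20.7 − 4.85556 = 15.8444 μs.
R ≥ L / t_tx = 4000 bits / 1.58444e-05 s = 252 Mbps.

252 Mbps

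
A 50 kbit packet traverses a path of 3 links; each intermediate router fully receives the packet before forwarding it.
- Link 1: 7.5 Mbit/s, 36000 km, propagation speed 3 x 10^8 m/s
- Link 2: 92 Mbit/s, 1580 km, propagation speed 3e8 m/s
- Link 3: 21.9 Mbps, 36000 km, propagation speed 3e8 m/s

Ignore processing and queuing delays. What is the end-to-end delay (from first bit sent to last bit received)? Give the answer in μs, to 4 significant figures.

L = 50000 bits.
Transmission delays (L/R per hop): 6666.67, 543.478, 2283.11 μs; sum = 9493.25 μs.
Propagation delays (d/s per hop): 120000, 5266.67, 120000 μs; sum = 245267 μs.
End-to-end = 254800 μs.

254800 μs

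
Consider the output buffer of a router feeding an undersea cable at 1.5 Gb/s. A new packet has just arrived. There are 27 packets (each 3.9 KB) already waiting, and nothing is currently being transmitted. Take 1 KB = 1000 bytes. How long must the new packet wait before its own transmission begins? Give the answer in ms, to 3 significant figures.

Each queued packet: L/R = 31200/1500000000 = 0.0208 ms.
27 queued → 0.5616 ms.
Queuing delay = 0.562 ms.

0.562 ms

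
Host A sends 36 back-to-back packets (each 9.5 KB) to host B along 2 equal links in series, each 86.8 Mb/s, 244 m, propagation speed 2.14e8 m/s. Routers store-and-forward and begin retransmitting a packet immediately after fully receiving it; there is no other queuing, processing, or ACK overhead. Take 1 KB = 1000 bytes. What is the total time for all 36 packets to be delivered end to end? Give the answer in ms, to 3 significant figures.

Per-hop transmission t_tx = L/R = 76000/86800000 = 0.875576 ms.
Per-hop propagation t_prop = 244/214000000 = 0.00114019 ms.
Pipeline fill: first packet needs 2·t_tx to clear all hops; remaining 35 packets each add one t_tx.
Total = (2+36-1)·t_tx + 2·t_prop = 37·0.875576 + 2·0.00114019 = 32.4 ms.

32.4 ms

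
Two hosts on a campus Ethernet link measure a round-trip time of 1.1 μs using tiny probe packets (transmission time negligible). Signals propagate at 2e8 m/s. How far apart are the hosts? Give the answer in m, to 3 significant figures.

One-way propagation = RTT/2 = 0.55 μs.
d = s × t = 200000000 × 5.5e-07 = 110 m.

110 m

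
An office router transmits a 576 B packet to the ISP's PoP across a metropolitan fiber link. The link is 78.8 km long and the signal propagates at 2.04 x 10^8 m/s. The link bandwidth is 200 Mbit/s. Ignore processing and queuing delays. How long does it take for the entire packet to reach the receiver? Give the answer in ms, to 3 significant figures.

L = 576 × 8 = 4608 bits.
Transmission delay = L/R = 4608 / 200000000 = 0.02304 ms.
Propagation delay = d/s = 78800 m / 204000000 m/s = 0.386275 ms.
Total = 0.409 ms.

0.409 ms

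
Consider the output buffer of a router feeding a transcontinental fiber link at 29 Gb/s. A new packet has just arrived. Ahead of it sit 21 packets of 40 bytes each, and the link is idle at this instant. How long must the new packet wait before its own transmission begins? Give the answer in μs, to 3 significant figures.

Each queued packet: L/R = 320/29000000000 = 0.0110345 μs.
21 queued → 0.231724 μs.
Queuing delay = 0.232 μs.

0.232 μs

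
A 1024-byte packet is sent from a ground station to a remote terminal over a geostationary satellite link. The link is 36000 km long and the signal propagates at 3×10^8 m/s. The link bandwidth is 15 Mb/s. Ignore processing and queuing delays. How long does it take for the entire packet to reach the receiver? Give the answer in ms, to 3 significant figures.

L = 1024 × 8 = 8192 bits.
Transmission delay = L/R = 8192 / 15000000 = 0.546133 ms.
Propagation delay = d/s = 36000000 m / 300000000 m/s = 120 ms.
Total = 121 ms.

121 ms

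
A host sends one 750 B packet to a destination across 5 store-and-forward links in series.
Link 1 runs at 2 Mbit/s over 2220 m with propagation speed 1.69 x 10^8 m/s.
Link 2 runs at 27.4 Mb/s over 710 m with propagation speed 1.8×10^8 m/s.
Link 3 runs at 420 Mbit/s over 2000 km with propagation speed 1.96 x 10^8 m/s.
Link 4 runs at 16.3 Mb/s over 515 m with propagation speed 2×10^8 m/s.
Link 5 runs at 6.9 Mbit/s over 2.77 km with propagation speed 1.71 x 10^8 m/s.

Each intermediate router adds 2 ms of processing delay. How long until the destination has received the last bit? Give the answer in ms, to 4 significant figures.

22.71 ms

L = 750 × 8 = 6000 bits.
Transmission delays (L/R per hop): 3, 0.218978, 0.0142857, 0.368098, 0.869565 ms; sum = 4.47093 ms.
Propagation delays (d/s per hop): 0.0131361, 0.00394444, 10.2041, 0.002575, 0.0161988 ms; sum = 10.2399 ms.
Processing at 4 router(s): 4 × 2 ms = 8 ms.
End-to-end = 22.71 ms.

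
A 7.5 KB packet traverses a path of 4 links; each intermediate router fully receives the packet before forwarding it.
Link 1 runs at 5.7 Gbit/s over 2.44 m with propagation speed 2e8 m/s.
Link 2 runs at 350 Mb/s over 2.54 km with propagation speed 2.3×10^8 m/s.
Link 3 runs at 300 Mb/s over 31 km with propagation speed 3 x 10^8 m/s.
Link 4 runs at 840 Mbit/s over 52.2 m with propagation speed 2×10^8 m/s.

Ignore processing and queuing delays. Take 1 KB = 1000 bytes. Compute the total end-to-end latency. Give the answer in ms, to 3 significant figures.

L = 60000 bits.
Transmission delays (L/R per hop): 0.0105263, 0.171429, 0.2, 0.0714286 ms; sum = 0.453383 ms.
Propagation delays (d/s per hop): 1.22e-05, 0.0110435, 0.103333, 0.000261 ms; sum = 0.11465 ms.
End-to-end = 0.568 ms.

0.568 ms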